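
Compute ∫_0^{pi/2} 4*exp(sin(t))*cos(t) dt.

Let u = sin(t), so du = cos(t) dt. When t = 0, u = 0; when t = pi/2, u = 1.
The integral becomes 4·∫ exp(u) du from 0 to 1, with antiderivative 4*exp(u).
Back in t: F(t) = 4*exp(sin(t)).
Then F(pi/2) - F(0) = (4*E) - (4) = -4 + 4*E.

-4 + 4*E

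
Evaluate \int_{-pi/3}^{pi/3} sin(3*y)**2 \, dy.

Use the identity sin^2(3*y) = (1 - cos(6*y))/2.
An antiderivative is F(y) = y/2 - sin(6*y)/12.
Then F(pi/3) - F(-pi/3) = (pi/6) - (-pi/6) = pi/3.

pi/3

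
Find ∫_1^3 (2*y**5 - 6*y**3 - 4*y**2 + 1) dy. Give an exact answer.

90

By the power rule, an antiderivative is F(y) = y**6/3 - 3*y**4/2 - 4*y**3/3 + y.
Then F(3) - F(1) = (177/2) - (-3/2) = 90.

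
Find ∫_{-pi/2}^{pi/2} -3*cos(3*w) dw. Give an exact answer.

2

An antiderivative is F(w) = -sin(3*w).
Then F(pi/2) - F(-pi/2) = (1) - (-1) = 2.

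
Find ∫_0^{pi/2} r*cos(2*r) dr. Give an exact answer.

-1/2

Integrate by parts once (u = r, dv = cos(2*r) dr).
An antiderivative is F(r) = r*sin(2*r)/2 + cos(2*r)/4.
Then F(pi/2) - F(0) = (-1/4) - (1/4) = -1/2.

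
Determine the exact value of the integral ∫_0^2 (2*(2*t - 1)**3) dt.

20

Let u = 2*t - 1, so du = 2 dt. When t = 0, u = -1; when t = 2, u = 3.
The integral becomes ∫ u**3 du from -1 to 3, with antiderivative u**4/4.
Back in t: F(t) = (2*t - 1)**4/4.
Then F(2) - F(0) = (81/4) - (1/4) = 20.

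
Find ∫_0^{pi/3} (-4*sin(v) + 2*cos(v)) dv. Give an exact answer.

-2 + sqrt(3)

An antiderivative is F(v) = 2*sin(v) + 4*cos(v).
Then F(pi/3) - F(0) = (sqrt(3) + 2) - (4) = -2 + sqrt(3).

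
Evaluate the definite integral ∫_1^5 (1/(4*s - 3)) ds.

log(17)/4

An antiderivative is F(s) = log(4*s - 3)/4.
Then F(5) - F(1) = (log(17)/4) - (0) = log(17)/4.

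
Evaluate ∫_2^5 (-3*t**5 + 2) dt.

-15549/2

By the power rule, an antiderivative is F(t) = -t**6/2 + 2*t.
Then F(5) - F(2) = (-15605/2) - (-28) = -15549/2.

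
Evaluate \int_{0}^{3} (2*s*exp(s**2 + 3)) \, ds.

-exp(3) + exp(12)

Let u = s**2 + 3, so du = 2*s ds. When s = 0, u = 3; when s = 3, u = 12.
The integral becomes ∫ exp(u) du from 3 to 12, with antiderivative exp(u).
Back in s: F(s) = exp(s**2 + 3).
Then F(3) - F(0) = (exp(12)) - (exp(3)) = -exp(3) + exp(12).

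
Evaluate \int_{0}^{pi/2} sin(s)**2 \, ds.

pi/4

Use the identity sin^2(s) = (1 - cos(2*s))/2.
An antiderivative is F(s) = s/2 - sin(2*s)/4.
Then F(pi/2) - F(0) = (pi/4) - (0) = pi/4.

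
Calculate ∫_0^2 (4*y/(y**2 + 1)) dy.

log(25)

Let u = y**2 + 1, so du = 2*y dy. When y = 0, u = 1; when y = 2, u = 5.
The integral becomes 2·∫ 1/u du from 1 to 5, with antiderivative 2*log(u).
Back in y: F(y) = 2*log(y**2 + 1).
Then F(2) - F(0) = (log(25)) - (0) = log(25).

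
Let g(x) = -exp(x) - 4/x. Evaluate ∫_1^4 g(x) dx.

-exp(4) - 8*log(2) + exp(1)

An antiderivative is F(x) = -exp(x) - 4*log(x).
Then F(4) - F(1) = (-exp(4) - 8*log(2)) - (-exp(1)) = -exp(4) - 8*log(2) + exp(1).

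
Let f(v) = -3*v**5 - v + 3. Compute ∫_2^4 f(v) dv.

By the power rule, an antiderivative is F(v) = -v**6/2 - v**2/2 + 3*v.
Then F(4) - F(2) = (-2044) - (-28) = -2016.

-2016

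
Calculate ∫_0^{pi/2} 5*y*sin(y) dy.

5

Integrate by parts once (u = y, dv = 5*sin(y) dy).
An antiderivative is F(y) = -5*y*cos(y) + 5*sin(y).
Then F(pi/2) - F(0) = (5) - (0) = 5.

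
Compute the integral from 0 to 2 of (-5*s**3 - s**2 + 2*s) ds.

-56/3

By the power rule, an antiderivative is F(s) = -5*s**4/4 - s**3/3 + s**2.
Then F(2) - F(0) = (-56/3) - (0) = -56/3.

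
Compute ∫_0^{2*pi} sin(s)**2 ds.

pi

Use the identity sin^2(s) = (1 - cos(2*s))/2.
An antiderivative is F(s) = s/2 - sin(2*s)/4.
Then F(2*pi) - F(0) = (pi) - (0) = pi.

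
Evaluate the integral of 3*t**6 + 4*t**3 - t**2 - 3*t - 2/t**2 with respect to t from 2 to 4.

By the power rule, an antiderivative is F(t) = 3*t**7/7 + t**4 - t**3/3 - 3*t**2/2 + 2/t.
Then F(4) - F(2) = (303781/42) - (1327/21) = 301127/42.

301127/42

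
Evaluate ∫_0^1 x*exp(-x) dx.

Integrate by parts once (u = x, dv = exp(-x) dx).
An antiderivative is F(x) = (-x - 1)*exp(-x).
Then F(1) - F(0) = (-2*exp(-1)) - (-1) = 1 - 2*exp(-1).

1 - 2*exp(-1)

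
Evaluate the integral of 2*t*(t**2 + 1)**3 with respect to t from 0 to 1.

15/4

Let u = t**2 + 1, so du = 2*t dt. When t = 0, u = 1; when t = 1, u = 2.
The integral becomes ∫ u**3 du from 1 to 2, with antiderivative u**4/4.
Back in t: F(t) = (t**2 + 1)**4/4.
Then F(1) - F(0) = (4) - (1/4) = 15/4.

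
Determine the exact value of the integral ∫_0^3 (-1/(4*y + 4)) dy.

An antiderivative is F(y) = -log(4*y + 4)/4.
Then F(3) - F(0) = (-log(2)) - (-log(2)/2) = -log(2)/2.

-log(2)/2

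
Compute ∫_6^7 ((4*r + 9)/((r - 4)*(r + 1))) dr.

-8*log(2) + log(7) + 5*log(3)

Factor the denominator: r**2 - 3*r - 4 = (r + 1)(r - 4).
Partial fractions: (4*r + 9)/((r - 4)*(r + 1)) = -1/(r + 1) + 5/(r - 4).
An antiderivative is F(r) = 5*log(r - 4) - log(r + 1).
Then F(7) - F(6) = (-3*log(2) + 5*log(3)) - (log(32/7)) = -8*log(2) + log(7) + 5*log(3).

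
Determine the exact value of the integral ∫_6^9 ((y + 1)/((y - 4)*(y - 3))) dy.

-9*log(2) + 5*log(5)

Factor the denominator: y**2 - 7*y + 12 = (y - 3)(y - 4).
Partial fractions: (y + 1)/((y - 4)*(y - 3)) = -4/(y - 3) + 5/(y - 4).
An antiderivative is F(y) = 5*log(y - 4) - 4*log(y - 3).
Then F(9) - F(6) = (-4*log(3) - 4*log(2) + 5*log(5)) - (log(32/81)) = -9*log(2) + 5*log(5).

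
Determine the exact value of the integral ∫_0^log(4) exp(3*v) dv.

Let u = exp(v), so du = exp(v) dv. When v = 0, u = 1; when v = log(4), u = 4.
The integral becomes ∫ u**2 du from 1 to 4, with antiderivative u**3/3.
Back in v: F(v) = exp(3*v)/3.
Then F(log(4)) - F(0) = (64/3) - (1/3) = 21.

21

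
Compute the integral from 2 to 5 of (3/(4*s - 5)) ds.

3*log(5)/4

An antiderivative is F(s) = 3*log(4*s - 5)/4.
Then F(5) - F(2) = (3*log(15)/4) - (3*log(3)/4) = 3*log(5)/4.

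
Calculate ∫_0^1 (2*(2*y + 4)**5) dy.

Let u = 2*y + 4, so du = 2 dy. When y = 0, u = 4; when y = 1, u = 6.
The integral becomes ∫ u**5 du from 4 to 6, with antiderivative u**6/6.
Back in y: F(y) = (2*y + 4)**6/6.
Then F(1) - F(0) = (7776) - (2048/3) = 21280/3.

21280/3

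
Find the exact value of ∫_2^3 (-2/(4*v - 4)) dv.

-log(2)/2

An antiderivative is F(v) = -log(4*v - 4)/2.
Then F(3) - F(2) = (-3*log(2)/2) - (-log(2)) = -log(2)/2.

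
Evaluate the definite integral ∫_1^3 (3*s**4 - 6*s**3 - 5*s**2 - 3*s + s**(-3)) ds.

-1336/45

By the power rule, an antiderivative is F(s) = 3*s**5/5 - 3*s**4/2 - 5*s**3/3 - 3*s**2/2 - 1/(2*s**2).
Then F(3) - F(1) = (-3083/90) - (-137/30) = -1336/45.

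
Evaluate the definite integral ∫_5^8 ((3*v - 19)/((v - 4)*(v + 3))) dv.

Factor the denominator: v**2 - v - 12 = (v + 3)(v - 4).
Partial fractions: (3*v - 19)/((v - 4)*(v + 3)) = 4/(v + 3) - 1/(v - 4).
An antiderivative is F(v) = -log(v - 4) + 4*log(v + 3).
Then F(8) - F(5) = (-2*log(2) + 4*log(11)) - (12*log(2)) = -14*log(2) + 4*log(11).

-14*log(2) + 4*log(11)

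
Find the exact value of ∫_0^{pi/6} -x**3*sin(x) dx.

-sqrt(3)*pi/2 - pi**2/24 + sqrt(3)*pi**3/432 + 3

Integrate by parts 3 times (u = x^3, dv = -sin(x) dx).
An antiderivative is F(x) = x**3*cos(x) - 3*x**2*sin(x) - 6*x*cos(x) + 6*sin(x).
Then F(pi/6) - F(0) = (-sqrt(3)*pi/2 - pi**2/24 + sqrt(3)*pi**3/432 + 3) - (0) = -sqrt(3)*pi/2 - pi**2/24 + sqrt(3)*pi**3/432 + 3.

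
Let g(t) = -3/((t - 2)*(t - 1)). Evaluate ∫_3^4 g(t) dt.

Factor the denominator: t**2 - 3*t + 2 = (t - 1)(t - 2).
Partial fractions: -3/((t - 2)*(t - 1)) = 3/(t - 1) - 3/(t - 2).
An antiderivative is F(t) = -3*log(t - 2) + 3*log(t - 1).
Then F(4) - F(3) = (log(27/8)) - (log(8)) = log(27/64).

log(27/64)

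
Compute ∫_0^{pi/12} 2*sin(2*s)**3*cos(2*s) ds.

1/64

Let u = sin(2*s), so du = 2*cos(2*s) ds. When s = 0, u = 0; when s = pi/12, u = 1/2.
The integral becomes ∫ u**3 du from 0 to 1/2, with antiderivative u**4/4.
Back in s: F(s) = sin(2*s)**4/4.
Then F(pi/12) - F(0) = (1/64) - (0) = 1/64.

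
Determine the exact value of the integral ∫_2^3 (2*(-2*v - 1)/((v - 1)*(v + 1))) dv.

Factor the denominator: v**2 - 1 = (v + 1)(v - 1).
Partial fractions: 2*(-2*v - 1)/((v - 1)*(v + 1)) = -1/(v + 1) - 3/(v - 1).
An antiderivative is F(v) = -3*log(v - 1) - log(v + 1).
Then F(3) - F(2) = (-log(32)) - (-log(3)) = log(3/32).

log(3/32)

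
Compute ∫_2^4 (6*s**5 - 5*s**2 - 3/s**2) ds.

By the power rule, an antiderivative is F(s) = s**6 - 5*s**3/3 + 3/s.
Then F(4) - F(2) = (47881/12) - (313/6) = 47255/12.

47255/12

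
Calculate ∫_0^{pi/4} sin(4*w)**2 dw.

Use the identity sin^2(4*w) = (1 - cos(8*w))/2.
An antiderivative is F(w) = w/2 - sin(8*w)/16.
Then F(pi/4) - F(0) = (pi/8) - (0) = pi/8.

pi/8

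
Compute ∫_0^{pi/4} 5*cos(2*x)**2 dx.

5*pi/8

Use the identity cos^2(2*x) = (1 + cos(4*x))/2.
An antiderivative is F(x) = 5*x/2 + 5*sin(4*x)/8.
Then F(pi/4) - F(0) = (5*pi/8) - (0) = 5*pi/8.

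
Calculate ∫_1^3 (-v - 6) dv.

By the power rule, an antiderivative is F(v) = -v**2/2 - 6*v.
Then F(3) - F(1) = (-45/2) - (-13/2) = -16.

-16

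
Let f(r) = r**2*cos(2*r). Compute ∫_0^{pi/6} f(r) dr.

Integrate by parts twice (u = r^2, dv = cos(2*r) dr).
An antiderivative is F(r) = r**2*sin(2*r)/2 + r*cos(2*r)/2 - sin(2*r)/4.
Then F(pi/6) - F(0) = (-sqrt(3)/8 + sqrt(3)*pi**2/144 + pi/24) - (0) = -sqrt(3)/8 + sqrt(3)*pi**2/144 + pi/24.

-sqrt(3)/8 + sqrt(3)*pi**2/144 + pi/24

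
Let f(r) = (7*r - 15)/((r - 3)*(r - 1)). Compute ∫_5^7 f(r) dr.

Factor the denominator: r**2 - 4*r + 3 = (r - 1)(r - 3).
Partial fractions: (7*r - 15)/((r - 3)*(r - 1)) = 4/(r - 1) + 3/(r - 3).
An antiderivative is F(r) = 3*log(r - 3) + 4*log(r - 1).
Then F(7) - F(5) = (4*log(3) + 10*log(2)) - (11*log(2)) = log(81/2).

log(81/2)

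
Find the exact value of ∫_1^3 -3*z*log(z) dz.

Integrate by parts once (u = ln z, dv = -3*z dz).
An antiderivative is F(z) = -3*z**2*(2*log(z) - 1)/4.
Then F(3) - F(1) = (27/4 - 27*log(3)/2) - (3/4) = 6 - 27*log(3)/2.

6 - 27*log(3)/2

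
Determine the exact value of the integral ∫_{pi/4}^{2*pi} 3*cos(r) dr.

-3*sqrt(2)/2

An antiderivative is F(r) = 3*sin(r).
Then F(2*pi) - F(pi/4) = (0) - (3*sqrt(2)/2) = -3*sqrt(2)/2.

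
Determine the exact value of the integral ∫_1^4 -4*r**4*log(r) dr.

4092/25 - 8192*log(2)/5

Integrate by parts once (u = ln r, dv = -4*r**4 dr).
An antiderivative is F(r) = -4*r**5*(5*log(r) - 1)/25.
Then F(4) - F(1) = (4096/25 - 8192*log(2)/5) - (4/25) = 4092/25 - 8192*log(2)/5.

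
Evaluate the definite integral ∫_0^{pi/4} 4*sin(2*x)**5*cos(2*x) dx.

Let u = sin(2*x), so du = 2*cos(2*x) dx. When x = 0, u = 0; when x = pi/4, u = 1.
The integral becomes 2·∫ u**5 du from 0 to 1, with antiderivative u**6/3.
Back in x: F(x) = sin(2*x)**6/3.
Then F(pi/4) - F(0) = (1/3) - (0) = 1/3.

1/3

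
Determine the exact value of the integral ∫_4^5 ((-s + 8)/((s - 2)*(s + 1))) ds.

-5*log(2) - log(3) + 3*log(5)

Factor the denominator: s**2 - s - 2 = (s + 1)(s - 2).
Partial fractions: (-s + 8)/((s - 2)*(s + 1)) = -3/(s + 1) + 2/(s - 2).
An antiderivative is F(s) = 2*log(s - 2) - 3*log(s + 1).
Then F(5) - F(4) = (-log(24)) - (-3*log(5) + 2*log(2)) = -5*log(2) - log(3) + 3*log(5).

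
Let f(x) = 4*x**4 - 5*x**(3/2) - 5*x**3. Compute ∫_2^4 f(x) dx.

8*sqrt(2) + 2148/5

By the power rule, an antiderivative is F(x) = -2*x**(5/2) + 4*x**5/5 - 5*x**4/4.
Then F(4) - F(2) = (2176/5) - (28/5 - 8*sqrt(2)) = 8*sqrt(2) + 2148/5.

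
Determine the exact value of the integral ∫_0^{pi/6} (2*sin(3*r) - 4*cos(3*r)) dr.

An antiderivative is F(r) = -4*sin(3*r)/3 - 2*cos(3*r)/3.
Then F(pi/6) - F(0) = (-4/3) - (-2/3) = -2/3.

-2/3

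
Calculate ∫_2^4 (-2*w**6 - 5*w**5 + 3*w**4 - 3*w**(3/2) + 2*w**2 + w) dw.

By the power rule, an antiderivative is F(w) = -2*w**7/7 - 5*w**6/6 - 6*w**(5/2)/5 + 3*w**5/5 + 2*w**3/3 + w**2/2.
Then F(4) - F(2) = (-156824/21) - (-2218/35 - 24*sqrt(2)/5) = -777466/105 + 24*sqrt(2)/5.

-777466/105 + 24*sqrt(2)/5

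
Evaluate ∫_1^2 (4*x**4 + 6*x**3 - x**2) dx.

1349/30

By the power rule, an antiderivative is F(x) = 4*x**5/5 + 3*x**4/2 - x**3/3.
Then F(2) - F(1) = (704/15) - (59/30) = 1349/30.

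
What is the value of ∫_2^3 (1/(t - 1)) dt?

log(2)

An antiderivative is F(t) = log(t - 1).
Then F(3) - F(2) = (log(2)) - (0) = log(2).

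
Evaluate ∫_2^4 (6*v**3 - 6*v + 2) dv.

By the power rule, an antiderivative is F(v) = 3*v**4/2 - 3*v**2 + 2*v.
Then F(4) - F(2) = (344) - (16) = 328.

328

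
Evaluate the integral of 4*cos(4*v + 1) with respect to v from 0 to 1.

sin(5) - sin(1)

Let u = 4*v + 1, so du = 4 dv. When v = 0, u = 1; when v = 1, u = 5.
The integral becomes ∫ cos(u) du from 1 to 5, with antiderivative sin(u).
Back in v: F(v) = sin(4*v + 1).
Then F(1) - F(0) = (sin(5)) - (sin(1)) = sin(5) - sin(1).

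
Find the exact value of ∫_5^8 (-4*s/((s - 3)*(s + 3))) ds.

-2*log(11) - 2*log(5) + 8*log(2)

Factor the denominator: s**2 - 9 = (s + 3)(s - 3).
Partial fractions: -4*s/((s - 3)*(s + 3)) = -2/(s + 3) - 2/(s - 3).
An antiderivative is F(s) = -2*log(s - 3) - 2*log(s + 3).
Then F(8) - F(5) = (-2*log(11) - 2*log(5)) - (-8*log(2)) = -2*log(11) - 2*log(5) + 8*log(2).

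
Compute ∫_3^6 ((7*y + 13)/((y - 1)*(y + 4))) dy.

-3*log(7) - log(2) + 7*log(5)

Factor the denominator: y**2 + 3*y - 4 = (y + 4)(y - 1).
Partial fractions: (7*y + 13)/((y - 1)*(y + 4)) = 3/(y + 4) + 4/(y - 1).
An antiderivative is F(y) = 4*log(y - 1) + 3*log(y + 4).
Then F(6) - F(3) = (3*log(2) + 7*log(5)) - (4*log(2) + 3*log(7)) = -3*log(7) - log(2) + 7*log(5).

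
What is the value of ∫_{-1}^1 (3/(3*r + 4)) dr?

An antiderivative is F(r) = log(3*r + 4).
Then F(1) - F(-1) = (log(7)) - (0) = log(7).

log(7)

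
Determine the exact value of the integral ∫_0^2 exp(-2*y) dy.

-(1 - exp(4))*exp(-4)/2

An antiderivative is F(y) = -exp(-2*y)/2.
Then F(2) - F(0) = (-exp(-4)/2) - (-1/2) = -(1 - exp(4))*exp(-4)/2.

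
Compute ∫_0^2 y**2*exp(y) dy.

-2 + 2*exp(2)

Integrate by parts twice (u = y^2, dv = exp(y) dy).
An antiderivative is F(y) = (y**2 - 2*y + 2)*exp(y).
Then F(2) - F(0) = (2*exp(2)) - (2) = -2 + 2*exp(2).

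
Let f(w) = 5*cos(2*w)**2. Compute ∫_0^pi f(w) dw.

5*pi/2

Use the identity cos^2(2*w) = (1 + cos(4*w))/2.
An antiderivative is F(w) = 5*w/2 + 5*sin(4*w)/8.
Then F(pi) - F(0) = (5*pi/2) - (0) = 5*pi/2.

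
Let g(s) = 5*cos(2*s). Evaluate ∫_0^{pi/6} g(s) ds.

5*sqrt(3)/4

An antiderivative is F(s) = 5*sin(2*s)/2.
Then F(pi/6) - F(0) = (5*sqrt(3)/4) - (0) = 5*sqrt(3)/4.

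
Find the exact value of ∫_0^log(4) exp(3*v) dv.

21

Let u = exp(v), so du = exp(v) dv. When v = 0, u = 1; when v = log(4), u = 4.
The integral becomes ∫ u**2 du from 1 to 4, with antiderivative u**3/3.
Back in v: F(v) = exp(3*v)/3.
Then F(log(4)) - F(0) = (64/3) - (1/3) = 21.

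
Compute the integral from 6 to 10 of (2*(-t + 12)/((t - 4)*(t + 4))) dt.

Factor the denominator: t**2 - 16 = (t + 4)(t - 4).
Partial fractions: 2*(-t + 12)/((t - 4)*(t + 4)) = -4/(t + 4) + 2/(t - 4).
An antiderivative is F(t) = 2*log(t - 4) - 4*log(t + 4).
Then F(10) - F(6) = (-4*log(7) - 2*log(2) + 2*log(3)) - (-4*log(5) - 2*log(2)) = -4*log(7) + 2*log(3) + 4*log(5).

-4*log(7) + 2*log(3) + 4*log(5)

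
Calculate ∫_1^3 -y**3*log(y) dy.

Integrate by parts once (u = ln y, dv = -y**3 dy).
An antiderivative is F(y) = -y**4*(4*log(y) - 1)/16.
Then F(3) - F(1) = (81/16 - 81*log(3)/4) - (1/16) = 5 - 81*log(3)/4.

5 - 81*log(3)/4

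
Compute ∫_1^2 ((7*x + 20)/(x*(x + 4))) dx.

-2*log(5) + 2*log(3) + 7*log(2)

Factor the denominator: x**2 + 4*x = (x + 4)x.
Partial fractions: (7*x + 20)/(x*(x + 4)) = 2/(x + 4) + 5/x.
An antiderivative is F(x) = 5*log(x) + 2*log(x + 4).
Then F(2) - F(1) = (2*log(3) + 7*log(2)) - (log(25)) = -2*log(5) + 2*log(3) + 7*log(2).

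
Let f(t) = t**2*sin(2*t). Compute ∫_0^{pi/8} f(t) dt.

-1/4 - sqrt(2)*pi**2/256 + sqrt(2)*pi/32 + sqrt(2)/8

Integrate by parts twice (u = t^2, dv = sin(2*t) dt).
An antiderivative is F(t) = -t**2*cos(2*t)/2 + t*sin(2*t)/2 + cos(2*t)/4.
Then F(pi/8) - F(0) = (sqrt(2)*(-pi**2 + 8*pi + 32)/256) - (1/4) = -1/4 - sqrt(2)*pi**2/256 + sqrt(2)*pi/32 + sqrt(2)/8.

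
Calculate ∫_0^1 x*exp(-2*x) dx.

(-3 + exp(2))*exp(-2)/4

Integrate by parts once (u = x, dv = exp(-2*x) dx).
An antiderivative is F(x) = (-2*x - 1)*exp(-2*x)/4.
Then F(1) - F(0) = (-3*exp(-2)/4) - (-1/4) = (-3 + exp(2))*exp(-2)/4.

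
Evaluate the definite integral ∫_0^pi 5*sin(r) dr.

10

An antiderivative is F(r) = -5*cos(r).
Then F(pi) - F(0) = (5) - (-5) = 10.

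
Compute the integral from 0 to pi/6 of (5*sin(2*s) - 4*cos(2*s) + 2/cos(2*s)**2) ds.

An antiderivative is F(s) = -2*sin(2*s) - 5*cos(2*s)/2 + tan(2*s).
Then F(pi/6) - F(0) = (-5/4) - (-5/2) = 5/4.

5/4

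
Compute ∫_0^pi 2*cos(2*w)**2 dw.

Use the identity cos^2(2*w) = (1 + cos(4*w))/2.
An antiderivative is F(w) = w + sin(4*w)/4.
Then F(pi) - F(0) = (pi) - (0) = pi.

pi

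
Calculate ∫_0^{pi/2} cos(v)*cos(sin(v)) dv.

Let u = sin(v), so du = cos(v) dv. When v = 0, u = 0; when v = pi/2, u = 1.
The integral becomes ∫ cos(u) du from 0 to 1, with antiderivative sin(u).
Back in v: F(v) = sin(sin(v)).
Then F(pi/2) - F(0) = (sin(1)) - (0) = sin(1).

sin(1)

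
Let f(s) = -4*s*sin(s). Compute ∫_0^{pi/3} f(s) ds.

Integrate by parts once (u = s, dv = -4*sin(s) ds).
An antiderivative is F(s) = 4*s*cos(s) - 4*sin(s).
Then F(pi/3) - F(0) = (-2*sqrt(3) + 2*pi/3) - (0) = -2*sqrt(3) + 2*pi/3.

-2*sqrt(3) + 2*pi/3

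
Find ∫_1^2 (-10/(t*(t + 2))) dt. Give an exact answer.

Factor the denominator: t**2 + 2*t = (t + 2)t.
Partial fractions: -10/(t*(t + 2)) = 5/(t + 2) - 5/t.
An antiderivative is F(t) = -5*log(t) + 5*log(t + 2).
Then F(2) - F(1) = (log(32)) - (5*log(3)) = -5*log(3) + 5*log(2).

-5*log(3) + 5*log(2)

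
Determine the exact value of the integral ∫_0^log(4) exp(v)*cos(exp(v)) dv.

-sin(1) + sin(4)

Let u = exp(v), so du = exp(v) dv. When v = 0, u = 1; when v = log(4), u = 4.
The integral becomes ∫ cos(u) du from 1 to 4, with antiderivative sin(u).
Back in v: F(v) = sin(exp(v)).
Then F(log(4)) - F(0) = (sin(4)) - (sin(1)) = -sin(1) + sin(4).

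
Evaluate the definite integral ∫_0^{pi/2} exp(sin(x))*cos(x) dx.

-1 + E

Let u = sin(x), so du = cos(x) dx. When x = 0, u = 0; when x = pi/2, u = 1.
The integral becomes ∫ exp(u) du from 0 to 1, with antiderivative exp(u).
Back in x: F(x) = exp(sin(x)).
Then F(pi/2) - F(0) = (E) - (1) = -1 + E.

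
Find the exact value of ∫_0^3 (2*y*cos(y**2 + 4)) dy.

Let u = y**2 + 4, so du = 2*y dy. When y = 0, u = 4; when y = 3, u = 13.
The integral becomes ∫ cos(u) du from 4 to 13, with antiderivative sin(u).
Back in y: F(y) = sin(y**2 + 4).
Then F(3) - F(0) = (sin(13)) - (sin(4)) = sin(13) - sin(4).

sin(13) - sin(4)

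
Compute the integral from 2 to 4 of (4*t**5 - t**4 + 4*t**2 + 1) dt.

By the power rule, an antiderivative is F(t) = 2*t**6/3 - t**5/5 + 4*t**3/3 + t.
Then F(4) - F(2) = (13076/5) - (734/15) = 38494/15.

38494/15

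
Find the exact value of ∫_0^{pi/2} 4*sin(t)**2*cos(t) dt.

Let u = sin(t), so du = cos(t) dt. When t = 0, u = 0; when t = pi/2, u = 1.
The integral becomes 4·∫ u**2 du from 0 to 1, with antiderivative 4*u**3/3.
Back in t: F(t) = 4*sin(t)**3/3.
Then F(pi/2) - F(0) = (4/3) - (0) = 4/3.

4/3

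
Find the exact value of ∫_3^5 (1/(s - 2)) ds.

log(3)

An antiderivative is F(s) = log(s - 2).
Then F(5) - F(3) = (log(3)) - (0) = log(3).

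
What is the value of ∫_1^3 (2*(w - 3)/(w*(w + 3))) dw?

Factor the denominator: w**2 + 3*w = (w + 3)w.
Partial fractions: 2*(w - 3)/(w*(w + 3)) = 4/(w + 3) - 2/w.
An antiderivative is F(w) = -2*log(w) + 4*log(w + 3).
Then F(3) - F(1) = (2*log(3) + 4*log(2)) - (8*log(2)) = log(9/16).

log(9/16)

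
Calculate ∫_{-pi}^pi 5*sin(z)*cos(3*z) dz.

Use the identity sin(z)cos(3*z) = [sin(4*z) + sin(-2*z)]/2.
An antiderivative is F(z) = 5*cos(2*z)/4 - 5*cos(4*z)/8.
Then F(pi) - F(-pi) = (5/8) - (5/8) = 0.

0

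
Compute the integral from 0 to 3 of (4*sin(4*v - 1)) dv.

Let u = 4*v - 1, so du = 4 dv. When v = 0, u = -1; when v = 3, u = 11.
The integral becomes ∫ sin(u) du from -1 to 11, with antiderivative -cos(u).
Back in v: F(v) = -cos(4*v - 1).
Then F(3) - F(0) = (-cos(11)) - (-cos(1)) = -cos(11) + cos(1).

-cos(11) + cos(1)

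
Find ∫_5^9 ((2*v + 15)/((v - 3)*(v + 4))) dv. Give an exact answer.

Factor the denominator: v**2 + v - 12 = (v + 4)(v - 3).
Partial fractions: (2*v + 15)/((v - 3)*(v + 4)) = -1/(v + 4) + 3/(v - 3).
An antiderivative is F(v) = 3*log(v - 3) - log(v + 4).
Then F(9) - F(5) = (-log(13) + 3*log(2) + 3*log(3)) - (log(8/9)) = -log(13) + 5*log(3).

-log(13) + 5*log(3)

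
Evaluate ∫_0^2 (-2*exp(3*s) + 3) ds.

20/3 - 2*exp(6)/3

An antiderivative is F(s) = -2*exp(3*s)/3 + 3*s.
Then F(2) - F(0) = (6 - 2*exp(6)/3) - (-2/3) = 20/3 - 2*exp(6)/3.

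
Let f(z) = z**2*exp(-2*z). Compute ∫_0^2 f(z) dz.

(-13 + exp(4))*exp(-4)/4

Integrate by parts twice (u = z^2, dv = exp(-2*z) dz).
An antiderivative is F(z) = (-2*z**2 - 2*z - 1)*exp(-2*z)/4.
Then F(2) - F(0) = (-13*exp(-4)/4) - (-1/4) = (-13 + exp(4))*exp(-4)/4.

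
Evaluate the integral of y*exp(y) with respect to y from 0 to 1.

Integrate by parts once (u = y, dv = exp(y) dy).
An antiderivative is F(y) = (y - 1)*exp(y).
Then F(1) - F(0) = (0) - (-1) = 1.

1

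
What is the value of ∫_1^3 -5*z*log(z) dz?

Integrate by parts once (u = ln z, dv = -5*z dz).
An antiderivative is F(z) = -5*z**2*(2*log(z) - 1)/4.
Then F(3) - F(1) = (45/4 - 45*log(3)/2) - (5/4) = 10 - 45*log(3)/2.

10 - 45*log(3)/2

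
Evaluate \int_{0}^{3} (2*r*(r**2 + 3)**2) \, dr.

Let u = r**2 + 3, so du = 2*r dr. When r = 0, u = 3; when r = 3, u = 12.
The integral becomes ∫ u**2 du from 3 to 12, with antiderivative u**3/3.
Back in r: F(r) = (r**2 + 3)**3/3.
Then F(3) - F(0) = (576) - (9) = 567.

567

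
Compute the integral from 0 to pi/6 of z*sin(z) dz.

-sqrt(3)*pi/12 + 1/2

Integrate by parts once (u = z, dv = sin(z) dz).
An antiderivative is F(z) = -z*cos(z) + sin(z).
Then F(pi/6) - F(0) = (-sqrt(3)*pi/12 + 1/2) - (0) = -sqrt(3)*pi/12 + 1/2.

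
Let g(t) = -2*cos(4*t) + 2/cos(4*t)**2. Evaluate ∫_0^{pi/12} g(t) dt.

An antiderivative is F(t) = -sin(4*t)/2 + tan(4*t)/2.
Then F(pi/12) - F(0) = (sqrt(3)/4) - (0) = sqrt(3)/4.

sqrt(3)/4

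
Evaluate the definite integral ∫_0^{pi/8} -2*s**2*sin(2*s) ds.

-sqrt(2)/4 - sqrt(2)*pi/16 + sqrt(2)*pi**2/128 + 1/2

Integrate by parts twice (u = s^2, dv = -2*sin(2*s) ds).
An antiderivative is F(s) = s**2*cos(2*s) - s*sin(2*s) - cos(2*s)/2.
Then F(pi/8) - F(0) = (sqrt(2)*(-32 - 8*pi + pi**2)/128) - (-1/2) = -sqrt(2)/4 - sqrt(2)*pi/16 + sqrt(2)*pi**2/128 + 1/2.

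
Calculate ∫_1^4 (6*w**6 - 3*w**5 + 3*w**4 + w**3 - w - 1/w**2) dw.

By the power rule, an antiderivative is F(w) = 6*w**7/7 - w**6/2 + 3*w**5/5 + w**4/4 - w**2/2 + 1/w.
Then F(4) - F(1) = (1773251/140) - (239/140) = 443253/35.

443253/35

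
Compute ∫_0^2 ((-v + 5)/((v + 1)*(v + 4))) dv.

log(8/3)

Factor the denominator: v**2 + 5*v + 4 = (v + 4)(v + 1).
Partial fractions: (-v + 5)/((v + 1)*(v + 4)) = -3/(v + 4) + 2/(v + 1).
An antiderivative is F(v) = 2*log(v + 1) - 3*log(v + 4).
Then F(2) - F(0) = (-log(24)) - (-log(64)) = log(8/3).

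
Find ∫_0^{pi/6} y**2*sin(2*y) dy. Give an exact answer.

Integrate by parts twice (u = y^2, dv = sin(2*y) dy).
An antiderivative is F(y) = -y**2*cos(2*y)/2 + y*sin(2*y)/2 + cos(2*y)/4.
Then F(pi/6) - F(0) = (-pi**2/144 + 1/8 + sqrt(3)*pi/24) - (1/4) = -1/8 - pi**2/144 + sqrt(3)*pi/24.

-1/8 - pi**2/144 + sqrt(3)*pi/24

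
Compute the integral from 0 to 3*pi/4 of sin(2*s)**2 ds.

Use the identity sin^2(2*s) = (1 - cos(4*s))/2.
An antiderivative is F(s) = s/2 - sin(4*s)/8.
Then F(3*pi/4) - F(0) = (3*pi/8) - (0) = 3*pi/8.

3*pi/8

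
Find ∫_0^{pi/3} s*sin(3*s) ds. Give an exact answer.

pi/9

Integrate by parts once (u = s, dv = sin(3*s) ds).
An antiderivative is F(s) = -s*cos(3*s)/3 + sin(3*s)/9.
Then F(pi/3) - F(0) = (pi/9) - (0) = pi/9.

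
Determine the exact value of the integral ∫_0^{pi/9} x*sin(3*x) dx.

-pi/54 + sqrt(3)/18

Integrate by parts once (u = x, dv = sin(3*x) dx).
An antiderivative is F(x) = -x*cos(3*x)/3 + sin(3*x)/9.
Then F(pi/9) - F(0) = (-pi/54 + sqrt(3)/18) - (0) = -pi/54 + sqrt(3)/18.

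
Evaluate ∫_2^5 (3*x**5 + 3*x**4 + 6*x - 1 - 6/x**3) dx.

969567/100

By the power rule, an antiderivative is F(x) = x**6/2 + 3*x**5/5 + 3*x**2 - x + 3/x**2.
Then F(5) - F(2) = (487881/50) - (1239/20) = 969567/100.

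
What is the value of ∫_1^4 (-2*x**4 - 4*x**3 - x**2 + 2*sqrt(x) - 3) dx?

By the power rule, an antiderivative is F(x) = -2*x**5/5 - x**4 + 4*x**(3/2)/3 - x**3/3 - 3*x.
Then F(4) - F(1) = (-10324/15) - (-17/5) = -10273/15.

-10273/15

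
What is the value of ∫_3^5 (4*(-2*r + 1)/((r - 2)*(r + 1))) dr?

-8*log(3) + 4*log(2)

Factor the denominator: r**2 - r - 2 = (r + 1)(r - 2).
Partial fractions: 4*(-2*r + 1)/((r - 2)*(r + 1)) = -4/(r + 1) - 4/(r - 2).
An antiderivative is F(r) = -4*log(r - 2) - 4*log(r + 1).
Then F(5) - F(3) = (-8*log(3) - 4*log(2)) - (-8*log(2)) = -8*log(3) + 4*log(2).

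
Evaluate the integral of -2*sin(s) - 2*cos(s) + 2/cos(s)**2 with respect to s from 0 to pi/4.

An antiderivative is F(s) = -2*sin(s) + 2*cos(s) + 2*tan(s).
Then F(pi/4) - F(0) = (2) - (2) = 0.

0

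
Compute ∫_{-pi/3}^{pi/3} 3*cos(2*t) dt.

An antiderivative is F(t) = 3*sin(2*t)/2.
Then F(pi/3) - F(-pi/3) = (3*sqrt(3)/4) - (-3*sqrt(3)/4) = 3*sqrt(3)/2.

3*sqrt(3)/2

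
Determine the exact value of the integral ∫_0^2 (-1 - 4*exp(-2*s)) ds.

An antiderivative is F(s) = -s + 2*exp(-2*s).
Then F(2) - F(0) = (-2 + 2*exp(-4)) - (2) = -4 + 2*exp(-4).

-4 + 2*exp(-4)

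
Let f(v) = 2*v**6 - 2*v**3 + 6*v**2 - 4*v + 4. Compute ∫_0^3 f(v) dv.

8853/14

By the power rule, an antiderivative is F(v) = 2*v**7/7 - v**4/2 + 2*v**3 - 2*v**2 + 4*v.
Then F(3) - F(0) = (8853/14) - (0) = 8853/14.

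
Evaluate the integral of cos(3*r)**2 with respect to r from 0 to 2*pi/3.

Use the identity cos^2(3*r) = (1 + cos(6*r))/2.
An antiderivative is F(r) = r/2 + sin(6*r)/12.
Then F(2*pi/3) - F(0) = (pi/3) - (0) = pi/3.

pi/3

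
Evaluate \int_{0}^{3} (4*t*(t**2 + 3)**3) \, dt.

Let u = t**2 + 3, so du = 2*t dt. When t = 0, u = 3; when t = 3, u = 12.
The integral becomes 2·∫ u**3 du from 3 to 12, with antiderivative u**4/2.
Back in t: F(t) = (t**2 + 3)**4/2.
Then F(3) - F(0) = (10368) - (81/2) = 20655/2.

20655/2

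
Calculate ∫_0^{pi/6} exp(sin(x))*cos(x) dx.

-1 + exp(1/2)

Let u = sin(x), so du = cos(x) dx. When x = 0, u = 0; when x = pi/6, u = 1/2.
The integral becomes ∫ exp(u) du from 0 to 1/2, with antiderivative exp(u).
Back in x: F(x) = exp(sin(x)).
Then F(pi/6) - F(0) = (exp(1/2)) - (1) = -1 + exp(1/2).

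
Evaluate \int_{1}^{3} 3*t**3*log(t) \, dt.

-15 + 243*log(3)/4

Integrate by parts once (u = ln t, dv = 3*t**3 dt).
An antiderivative is F(t) = 3*t**4*(4*log(t) - 1)/16.
Then F(3) - F(1) = (-243/16 + 243*log(3)/4) - (-3/16) = -15 + 243*log(3)/4.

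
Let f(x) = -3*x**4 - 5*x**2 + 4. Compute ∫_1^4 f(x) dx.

-3534/5

By the power rule, an antiderivative is F(x) = -3*x**5/5 - 5*x**3/3 + 4*x.
Then F(4) - F(1) = (-10576/15) - (26/15) = -3534/5.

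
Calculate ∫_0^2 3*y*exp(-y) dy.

Integrate by parts once (u = y, dv = 3*exp(-y) dy).
An antiderivative is F(y) = (-3*y - 3)*exp(-y).
Then F(2) - F(0) = (-9*exp(-2)) - (-3) = 3 - 9*exp(-2).

3 - 9*exp(-2)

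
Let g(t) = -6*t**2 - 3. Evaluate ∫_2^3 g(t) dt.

By the power rule, an antiderivative is F(t) = -2*t**3 - 3*t.
Then F(3) - F(2) = (-63) - (-22) = -41.

-41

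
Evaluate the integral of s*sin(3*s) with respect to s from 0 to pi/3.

Integrate by parts once (u = s, dv = sin(3*s) ds).
An antiderivative is F(s) = -s*cos(3*s)/3 + sin(3*s)/9.
Then F(pi/3) - F(0) = (pi/9) - (0) = pi/9.

pi/9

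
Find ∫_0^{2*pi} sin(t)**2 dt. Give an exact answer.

pi

Use the identity sin^2(t) = (1 - cos(2*t))/2.
An antiderivative is F(t) = t/2 - sin(2*t)/4.
Then F(2*pi) - F(0) = (pi) - (0) = pi.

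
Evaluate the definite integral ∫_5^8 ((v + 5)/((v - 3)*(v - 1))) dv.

Factor the denominator: v**2 - 4*v + 3 = (v - 1)(v - 3).
Partial fractions: (v + 5)/((v - 3)*(v - 1)) = -3/(v - 1) + 4/(v - 3).
An antiderivative is F(v) = 4*log(v - 3) - 3*log(v - 1).
Then F(8) - F(5) = (-3*log(7) + 4*log(5)) - (-log(4)) = -3*log(7) + 2*log(2) + 4*log(5).

-3*log(7) + 2*log(2) + 4*log(5)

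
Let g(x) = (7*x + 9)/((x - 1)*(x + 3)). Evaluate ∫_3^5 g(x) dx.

-3*log(3) + 10*log(2)

Factor the denominator: x**2 + 2*x - 3 = (x + 3)(x - 1).
Partial fractions: (7*x + 9)/((x - 1)*(x + 3)) = 3/(x + 3) + 4/(x - 1).
An antiderivative is F(x) = 4*log(x - 1) + 3*log(x + 3).
Then F(5) - F(3) = (17*log(2)) - (3*log(3) + 7*log(2)) = -3*log(3) + 10*log(2).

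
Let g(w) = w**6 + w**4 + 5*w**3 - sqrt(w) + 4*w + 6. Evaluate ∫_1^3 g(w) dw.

By the power rule, an antiderivative is F(w) = w**7/7 + w**5/5 + 5*w**4/4 - 2*w**(3/2)/3 + 2*w**2 + 6*w.
Then F(3) - F(1) = (69759/140 - 2*sqrt(3)) - (3749/420) = 51382/105 - 2*sqrt(3).

51382/105 - 2*sqrt(3)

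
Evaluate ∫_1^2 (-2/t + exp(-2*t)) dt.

(-4*exp(4)*log(2) - 1 + exp(2))*exp(-4)/2

An antiderivative is F(t) = -2*log(t) - exp(-2*t)/2.
Then F(2) - F(1) = (-2*log(2) - exp(-4)/2) - (-exp(-2)/2) = (-4*exp(4)*log(2) - 1 + exp(2))*exp(-4)/2.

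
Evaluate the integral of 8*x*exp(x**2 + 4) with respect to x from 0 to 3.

-4*(1 - exp(9))*exp(4)

Let u = x**2 + 4, so du = 2*x dx. When x = 0, u = 4; when x = 3, u = 13.
The integral becomes 4·∫ exp(u) du from 4 to 13, with antiderivative 4*exp(u).
Back in x: F(x) = 4*exp(x**2 + 4).
Then F(3) - F(0) = (4*exp(13)) - (4*exp(4)) = -4*(1 - exp(9))*exp(4).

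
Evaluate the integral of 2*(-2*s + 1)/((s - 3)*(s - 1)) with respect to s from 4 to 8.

Factor the denominator: s**2 - 4*s + 3 = (s - 1)(s - 3).
Partial fractions: 2*(-2*s + 1)/((s - 3)*(s - 1)) = 1/(s - 1) - 5/(s - 3).
An antiderivative is F(s) = -5*log(s - 3) + log(s - 1).
Then F(8) - F(4) = (-5*log(5) + log(7)) - (log(3)) = -5*log(5) - log(3) + log(7).

-5*log(5) - log(3) + log(7)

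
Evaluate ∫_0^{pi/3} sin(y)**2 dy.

Use the identity sin^2(y) = (1 - cos(2*y))/2.
An antiderivative is F(y) = y/2 - sin(2*y)/4.
Then F(pi/3) - F(0) = (-sqrt(3)/8 + pi/6) - (0) = -sqrt(3)/8 + pi/6.

-sqrt(3)/8 + pi/6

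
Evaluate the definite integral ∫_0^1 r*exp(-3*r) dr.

Integrate by parts once (u = r, dv = exp(-3*r) dr).
An antiderivative is F(r) = (-3*r - 1)*exp(-3*r)/9.
Then F(1) - F(0) = (-4*exp(-3)/9) - (-1/9) = (-4 + exp(3))*exp(-3)/9.

(-4 + exp(3))*exp(-3)/9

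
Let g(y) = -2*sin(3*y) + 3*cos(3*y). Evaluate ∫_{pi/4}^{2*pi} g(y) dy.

An antiderivative is F(y) = sin(3*y) + 2*cos(3*y)/3.
Then F(2*pi) - F(pi/4) = (2/3) - (sqrt(2)/6) = 2/3 - sqrt(2)/6.

2/3 - sqrt(2)/6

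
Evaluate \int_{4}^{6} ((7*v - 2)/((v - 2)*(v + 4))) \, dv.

Factor the denominator: v**2 + 2*v - 8 = (v + 4)(v - 2).
Partial fractions: (7*v - 2)/((v - 2)*(v + 4)) = 5/(v + 4) + 2/(v - 2).
An antiderivative is F(v) = 2*log(v - 2) + 5*log(v + 4).
Then F(6) - F(4) = (9*log(2) + 5*log(5)) - (17*log(2)) = -8*log(2) + 5*log(5).

-8*log(2) + 5*log(5)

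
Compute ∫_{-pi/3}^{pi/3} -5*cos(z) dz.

-5*sqrt(3)

An antiderivative is F(z) = -5*sin(z).
Then F(pi/3) - F(-pi/3) = (-5*sqrt(3)/2) - (5*sqrt(3)/2) = -5*sqrt(3).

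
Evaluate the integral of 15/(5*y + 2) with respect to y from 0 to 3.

Let u = 5*y + 2, so du = 5 dy. When y = 0, u = 2; when y = 3, u = 17.
The integral becomes 3·∫ 1/u du from 2 to 17, with antiderivative 3*log(u).
Back in y: F(y) = 3*log(5*y + 2).
Then F(3) - F(0) = (3*log(17)) - (log(8)) = -3*log(2) + 3*log(17).

-3*log(2) + 3*log(17)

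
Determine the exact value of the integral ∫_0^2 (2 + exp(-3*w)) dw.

13/3 - exp(-6)/3

An antiderivative is F(w) = 2*w - exp(-3*w)/3.
Then F(2) - F(0) = (4 - exp(-6)/3) - (-1/3) = 13/3 - exp(-6)/3.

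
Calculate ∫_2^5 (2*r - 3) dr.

12

By the power rule, an antiderivative is F(r) = r**2 - 3*r.
Then F(5) - F(2) = (10) - (-2) = 12.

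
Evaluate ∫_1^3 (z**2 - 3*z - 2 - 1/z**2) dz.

By the power rule, an antiderivative is F(z) = z**3/3 - 3*z**2/2 - 2*z + 1/z.
Then F(3) - F(1) = (-61/6) - (-13/6) = -8.

-8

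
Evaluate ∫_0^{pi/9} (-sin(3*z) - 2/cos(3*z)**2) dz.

An antiderivative is F(z) = cos(3*z)/3 - 2*tan(3*z)/3.
Then F(pi/9) - F(0) = (1/6 - 2*sqrt(3)/3) - (1/3) = -2*sqrt(3)/3 - 1/6.

-2*sqrt(3)/3 - 1/6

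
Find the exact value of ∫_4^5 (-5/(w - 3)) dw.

-log(32)

An antiderivative is F(w) = -5*log(w - 3).
Then F(5) - F(4) = (-log(32)) - (0) = -log(32).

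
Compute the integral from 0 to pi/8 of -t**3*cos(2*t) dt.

Integrate by parts 3 times (u = t^3, dv = -cos(2*t) dt).
An antiderivative is F(t) = -t**3*sin(2*t)/2 - 3*t**2*cos(2*t)/4 + 3*t*sin(2*t)/4 + 3*cos(2*t)/8.
Then F(pi/8) - F(0) = (sqrt(2)*(-12*pi**2 - pi**3 + 96*pi + 384)/2048) - (3/8) = -3/8 - 3*sqrt(2)*pi**2/512 - sqrt(2)*pi**3/2048 + 3*sqrt(2)*pi/64 + 3*sqrt(2)/16.

-3/8 - 3*sqrt(2)*pi**2/512 - sqrt(2)*pi**3/2048 + 3*sqrt(2)*pi/64 + 3*sqrt(2)/16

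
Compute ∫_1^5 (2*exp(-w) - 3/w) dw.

-3*log(5) - 2*exp(-5) + 2*exp(-1)

An antiderivative is F(w) = -3*log(w) - 2*exp(-w).
Then F(5) - F(1) = (-3*log(5) - 2*exp(-5)) - (-2*exp(-1)) = -3*log(5) - 2*exp(-5) + 2*exp(-1).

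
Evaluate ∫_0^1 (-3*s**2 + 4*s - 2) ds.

-1

By the power rule, an antiderivative is F(s) = -s**3 + 2*s**2 - 2*s.
Then F(1) - F(0) = (-1) - (0) = -1.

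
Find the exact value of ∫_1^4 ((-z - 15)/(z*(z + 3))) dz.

Factor the denominator: z**2 + 3*z = (z + 3)z.
Partial fractions: (-z - 15)/(z*(z + 3)) = 4/(z + 3) - 5/z.
An antiderivative is F(z) = -5*log(z) + 4*log(z + 3).
Then F(4) - F(1) = (-10*log(2) + 4*log(7)) - (8*log(2)) = -18*log(2) + 4*log(7).

-18*log(2) + 4*log(7)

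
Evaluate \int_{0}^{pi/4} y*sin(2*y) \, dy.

1/4

Integrate by parts once (u = y, dv = sin(2*y) dy).
An antiderivative is F(y) = -y*cos(2*y)/2 + sin(2*y)/4.
Then F(pi/4) - F(0) = (1/4) - (0) = 1/4.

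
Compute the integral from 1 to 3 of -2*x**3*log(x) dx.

10 - 81*log(3)/2

Integrate by parts once (u = ln x, dv = -2*x**3 dx).
An antiderivative is F(x) = -x**4*(4*log(x) - 1)/8.
Then F(3) - F(1) = (81/8 - 81*log(3)/2) - (1/8) = 10 - 81*log(3)/2.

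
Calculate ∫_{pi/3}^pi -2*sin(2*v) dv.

An antiderivative is F(v) = cos(2*v).
Then F(pi) - F(pi/3) = (1) - (-1/2) = 3/2.

3/2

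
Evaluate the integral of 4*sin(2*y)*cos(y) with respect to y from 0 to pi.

Use the identity sin(2*y)cos(y) = [sin(3*y) + sin(y)]/2.
An antiderivative is F(y) = -2*cos(y) - 2*cos(3*y)/3.
Then F(pi) - F(0) = (8/3) - (-8/3) = 16/3.

16/3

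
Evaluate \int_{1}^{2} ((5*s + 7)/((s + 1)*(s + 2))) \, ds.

log(16/3)

Factor the denominator: s**2 + 3*s + 2 = (s + 2)(s + 1).
Partial fractions: (5*s + 7)/((s + 1)*(s + 2)) = 3/(s + 2) + 2/(s + 1).
An antiderivative is F(s) = 2*log(s + 1) + 3*log(s + 2).
Then F(2) - F(1) = (2*log(3) + 6*log(2)) - (2*log(2) + 3*log(3)) = log(16/3).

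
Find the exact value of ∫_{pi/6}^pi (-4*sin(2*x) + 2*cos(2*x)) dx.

1 - sqrt(3)/2

An antiderivative is F(x) = sin(2*x) + 2*cos(2*x).
Then F(pi) - F(pi/6) = (2) - (sqrt(3)/2 + 1) = 1 - sqrt(3)/2.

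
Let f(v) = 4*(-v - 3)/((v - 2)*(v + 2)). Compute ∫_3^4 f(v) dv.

Factor the denominator: v**2 - 4 = (v + 2)(v - 2).
Partial fractions: 4*(-v - 3)/((v - 2)*(v + 2)) = 1/(v + 2) - 5/(v - 2).
An antiderivative is F(v) = -5*log(v - 2) + log(v + 2).
Then F(4) - F(3) = (log(3/16)) - (log(5)) = log(3/80).

log(3/80)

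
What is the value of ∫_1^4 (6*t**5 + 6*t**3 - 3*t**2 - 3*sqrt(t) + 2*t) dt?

8831/2

By the power rule, an antiderivative is F(t) = t**6 + 3*t**4/2 - 2*t**(3/2) - t**3 + t**2.
Then F(4) - F(1) = (4416) - (1/2) = 8831/2.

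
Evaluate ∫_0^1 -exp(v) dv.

An antiderivative is F(v) = -exp(v).
Then F(1) - F(0) = (-E) - (-1) = 1 - E.

1 - E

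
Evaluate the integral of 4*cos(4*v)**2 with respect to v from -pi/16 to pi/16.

1/2 + pi/4

Use the identity cos^2(4*v) = (1 + cos(8*v))/2.
An antiderivative is F(v) = 2*v + sin(8*v)/4.
Then F(pi/16) - F(-pi/16) = (1/4 + pi/8) - (-pi/8 - 1/4) = 1/2 + pi/4.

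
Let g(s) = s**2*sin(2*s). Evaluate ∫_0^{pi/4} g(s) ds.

Integrate by parts twice (u = s^2, dv = sin(2*s) ds).
An antiderivative is F(s) = -s**2*cos(2*s)/2 + s*sin(2*s)/2 + cos(2*s)/4.
Then F(pi/4) - F(0) = (pi/8) - (1/4) = -1/4 + pi/8.

-1/4 + pi/8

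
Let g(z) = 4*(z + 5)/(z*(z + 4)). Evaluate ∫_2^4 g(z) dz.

Factor the denominator: z**2 + 4*z = (z + 4)z.
Partial fractions: 4*(z + 5)/(z*(z + 4)) = -1/(z + 4) + 5/z.
An antiderivative is F(z) = 5*log(z) - log(z + 4).
Then F(4) - F(2) = (7*log(2)) - (log(16/3)) = log(24).

log(24)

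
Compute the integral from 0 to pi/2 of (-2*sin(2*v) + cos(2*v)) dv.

-2

An antiderivative is F(v) = sin(2*v)/2 + cos(2*v).
Then F(pi/2) - F(0) = (-1) - (1) = -2.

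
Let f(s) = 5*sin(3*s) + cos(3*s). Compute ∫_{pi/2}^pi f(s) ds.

An antiderivative is F(s) = sin(3*s)/3 - 5*cos(3*s)/3.
Then F(pi) - F(pi/2) = (5/3) - (-1/3) = 2.

2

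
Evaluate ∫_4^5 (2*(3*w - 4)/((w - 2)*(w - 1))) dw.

Factor the denominator: w**2 - 3*w + 2 = (w - 1)(w - 2).
Partial fractions: 2*(3*w - 4)/((w - 2)*(w - 1)) = 2/(w - 1) + 4/(w - 2).
An antiderivative is F(w) = 4*log(w - 2) + 2*log(w - 1).
Then F(5) - F(4) = (4*log(2) + 4*log(3)) - (2*log(3) + 4*log(2)) = log(9).

log(9)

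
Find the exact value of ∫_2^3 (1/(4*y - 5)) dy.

An antiderivative is F(y) = log(4*y - 5)/4.
Then F(3) - F(2) = (log(7)/4) - (log(3)/4) = -log(3)/4 + log(7)/4.

-log(3)/4 + log(7)/4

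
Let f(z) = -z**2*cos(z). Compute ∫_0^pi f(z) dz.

2*pi

Integrate by parts twice (u = z^2, dv = -cos(z) dz).
An antiderivative is F(z) = -z**2*sin(z) - 2*z*cos(z) + 2*sin(z).
Then F(pi) - F(0) = (2*pi) - (0) = 2*pi.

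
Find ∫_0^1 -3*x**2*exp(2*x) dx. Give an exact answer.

Integrate by parts twice (u = x^2, dv = -3*exp(2*x) dx).
An antiderivative is F(x) = (-6*x**2 + 6*x - 3)*exp(2*x)/4.
Then F(1) - F(0) = (-3*exp(2)/4) - (-3/4) = 3/4 - 3*exp(2)/4.

3/4 - 3*exp(2)/4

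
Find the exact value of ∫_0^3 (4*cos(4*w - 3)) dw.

Let u = 4*w - 3, so du = 4 dw. When w = 0, u = -3; when w = 3, u = 9.
The integral becomes ∫ cos(u) du from -3 to 9, with antiderivative sin(u).
Back in w: F(w) = sin(4*w - 3).
Then F(3) - F(0) = (sin(9)) - (-sin(3)) = sin(3) + sin(9).

sin(3) + sin(9)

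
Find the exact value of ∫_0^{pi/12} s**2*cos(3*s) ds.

sqrt(2)*(-32 + pi**2 + 8*pi)/864

Integrate by parts twice (u = s^2, dv = cos(3*s) ds).
An antiderivative is F(s) = s**2*sin(3*s)/3 + 2*s*cos(3*s)/9 - 2*sin(3*s)/27.
Then F(pi/12) - F(0) = (sqrt(2)*(-32 + pi**2 + 8*pi)/864) - (0) = sqrt(2)*(-32 + pi**2 + 8*pi)/864.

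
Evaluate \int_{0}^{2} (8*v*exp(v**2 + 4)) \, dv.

-4*(1 - exp(4))*exp(4)

Let u = v**2 + 4, so du = 2*v dv. When v = 0, u = 4; when v = 2, u = 8.
The integral becomes 4·∫ exp(u) du from 4 to 8, with antiderivative 4*exp(u).
Back in v: F(v) = 4*exp(v**2 + 4).
Then F(2) - F(0) = (4*exp(8)) - (4*exp(4)) = -4*(1 - exp(4))*exp(4).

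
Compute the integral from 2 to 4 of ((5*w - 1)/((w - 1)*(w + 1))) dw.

Factor the denominator: w**2 - 1 = (w + 1)(w - 1).
Partial fractions: (5*w - 1)/((w - 1)*(w + 1)) = 3/(w + 1) + 2/(w - 1).
An antiderivative is F(w) = 2*log(w - 1) + 3*log(w + 1).
Then F(4) - F(2) = (2*log(3) + 3*log(5)) - (log(27)) = -log(3) + 3*log(5).

-log(3) + 3*log(5)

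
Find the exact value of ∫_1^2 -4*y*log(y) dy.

3 - 8*log(2)

Integrate by parts once (u = ln y, dv = -4*y dy).
An antiderivative is F(y) = -y**2*(2*log(y) - 1).
Then F(2) - F(1) = (4 - 8*log(2)) - (1) = 3 - 8*log(2).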